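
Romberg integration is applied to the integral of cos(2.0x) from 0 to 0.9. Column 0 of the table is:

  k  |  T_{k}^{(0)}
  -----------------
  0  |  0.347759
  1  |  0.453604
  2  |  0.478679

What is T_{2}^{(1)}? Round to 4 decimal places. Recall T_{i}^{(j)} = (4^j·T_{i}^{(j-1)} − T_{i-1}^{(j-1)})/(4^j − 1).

0.4870

Richardson extrapolation on the trapezoidal column (denominator 4−1=3):
T_{2}^{(1)} = 0.478679 + (0.478679 − 0.453604)/3 = 0.487037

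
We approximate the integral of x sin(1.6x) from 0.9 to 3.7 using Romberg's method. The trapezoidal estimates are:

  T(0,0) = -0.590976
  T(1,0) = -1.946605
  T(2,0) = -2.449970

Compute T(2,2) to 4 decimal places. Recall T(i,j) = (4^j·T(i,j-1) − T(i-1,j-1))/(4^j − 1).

-2.6324

Richardson extrapolation on the trapezoidal column (denominator 4−1=3):
T(1,1) = -1.946605 + (-1.946605 − (-0.590976))/3 = -2.398481
T(2,1) = -2.449970 + (-2.449970 − (-1.946605))/3 = -2.617758
T(2,2) = (16·(-2.617758) − (-2.398481)) / 15 = -2.632376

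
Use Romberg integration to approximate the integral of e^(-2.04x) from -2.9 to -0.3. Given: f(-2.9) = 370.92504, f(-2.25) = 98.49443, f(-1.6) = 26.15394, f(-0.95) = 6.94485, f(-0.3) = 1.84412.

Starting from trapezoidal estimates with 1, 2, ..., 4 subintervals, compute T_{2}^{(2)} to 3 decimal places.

181.922

T_{0}^{(0)} (trapezoid, 1 panel, h=2.6000): 484.59991
T_{1}^{(0)} (trapezoid, 2 panels, h=1.3000): 276.30008
T_{2}^{(0)} (trapezoid, 4 panels, h=0.6500): 206.68557
T_{1}^{(1)} = 276.30008 + (276.30008 − 484.59991)/3 = 206.86680
T_{2}^{(1)} = 206.68557 + (206.68557 − 276.30008)/3 = 183.48073
T_{2}^{(2)} = 183.48073 + (183.48073 − 206.86680)/15 = 181.92166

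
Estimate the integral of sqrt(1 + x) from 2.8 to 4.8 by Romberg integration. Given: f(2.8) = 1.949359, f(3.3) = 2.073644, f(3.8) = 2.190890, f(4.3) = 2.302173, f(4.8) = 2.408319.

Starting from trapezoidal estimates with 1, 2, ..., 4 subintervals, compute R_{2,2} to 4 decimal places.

4.3738

R_{0,0} (trapezoid, 1 panel, h=2.0000): 4.357678
R_{1,0} (trapezoid, 2 panels, h=1.0000): 4.369729
R_{2,0} (trapezoid, 4 panels, h=0.5000): 4.372773
R_{1,1} = 4.369729 + (4.369729 − 4.357678)/3 = 4.373746
R_{2,1} = 4.372773 + (4.372773 − 4.369729)/3 = 4.373788
R_{2,2} = 4.373788 + (4.373788 − 4.373746)/15 = 4.373791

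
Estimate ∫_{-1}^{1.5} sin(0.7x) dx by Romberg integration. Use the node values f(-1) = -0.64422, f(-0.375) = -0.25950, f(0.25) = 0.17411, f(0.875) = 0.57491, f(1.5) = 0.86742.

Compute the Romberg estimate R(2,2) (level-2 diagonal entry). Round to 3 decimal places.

0.382

R(0,0) (trapezoid, 1 panel, h=2.5000): 0.27900
R(1,0) (trapezoid, 2 panels, h=1.2500): 0.35714
R(2,0) (trapezoid, 4 panels, h=0.6250): 0.37570
R(1,1) = 0.35714 + (0.35714 − 0.27900)/3 = 0.38319
R(2,1) = 0.37570 + (0.37570 − 0.35714)/3 = 0.38189
R(2,2) = 0.38189 + (0.38189 − 0.38319)/15 = 0.38180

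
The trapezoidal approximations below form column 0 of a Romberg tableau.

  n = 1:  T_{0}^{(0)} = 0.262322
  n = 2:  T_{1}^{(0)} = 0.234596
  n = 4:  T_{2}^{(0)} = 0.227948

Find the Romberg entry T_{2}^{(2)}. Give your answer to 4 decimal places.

Richardson extrapolation on the trapezoidal column (denominator 4−1=3):
T_{1}^{(1)} = (4·0.234596 − 0.262322) / 3 = 0.225354
T_{2}^{(1)} = (4·0.227948 − 0.234596) / 3 = 0.225732
T_{2}^{(2)} = 0.225732 + (0.225732 − 0.225354)/15 = 0.225757

0.2258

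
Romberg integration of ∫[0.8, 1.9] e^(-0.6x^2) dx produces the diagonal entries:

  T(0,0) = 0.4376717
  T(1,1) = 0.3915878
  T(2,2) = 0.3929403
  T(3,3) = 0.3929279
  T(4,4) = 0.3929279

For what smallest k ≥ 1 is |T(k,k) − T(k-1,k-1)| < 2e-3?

k = 2

|T(1,1) − T(0,0)| = 0.0460839 ≥ 2e-3
|T(2,2) − T(1,1)| = 0.0013525 < 2e-3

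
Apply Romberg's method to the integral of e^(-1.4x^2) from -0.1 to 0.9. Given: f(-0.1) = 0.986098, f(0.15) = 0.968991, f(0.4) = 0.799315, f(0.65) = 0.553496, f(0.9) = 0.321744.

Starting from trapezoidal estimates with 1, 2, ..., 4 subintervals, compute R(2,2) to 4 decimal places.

0.7496

R(0,0) (trapezoid, 1 panel, h=1.0000): 0.653921
R(1,0) (trapezoid, 2 panels, h=0.5000): 0.726618
R(2,0) (trapezoid, 4 panels, h=0.2500): 0.743931
R(1,1) = 0.726618 + (0.726618 − 0.653921)/3 = 0.750850
R(2,1) = 0.743931 + (0.743931 − 0.726618)/3 = 0.749702
R(2,2) = 0.749702 + (0.749702 − 0.750850)/15 = 0.749625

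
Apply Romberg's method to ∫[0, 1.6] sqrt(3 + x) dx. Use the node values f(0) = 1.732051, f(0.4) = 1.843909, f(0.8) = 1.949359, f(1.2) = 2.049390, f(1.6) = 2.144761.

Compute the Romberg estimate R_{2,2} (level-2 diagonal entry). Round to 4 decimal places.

R_{0,0} (trapezoid, 1 panel, h=1.6000): 3.101450
R_{1,0} (trapezoid, 2 panels, h=0.8000): 3.110212
R_{2,0} (trapezoid, 4 panels, h=0.4000): 3.112426
R_{1,1} = 3.110212 + (3.110212 − 3.101450)/3 = 3.113133
R_{2,1} = 3.112426 + (3.112426 − 3.110212)/3 = 3.113164
R_{2,2} = 3.113164 + (3.113164 − 3.113133)/15 = 3.113166

3.1132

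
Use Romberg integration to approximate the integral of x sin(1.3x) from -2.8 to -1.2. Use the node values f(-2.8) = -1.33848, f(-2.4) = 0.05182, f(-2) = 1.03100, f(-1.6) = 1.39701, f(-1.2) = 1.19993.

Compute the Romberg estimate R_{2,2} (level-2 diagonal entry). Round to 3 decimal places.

1.027

R_{0,0} (trapezoid, 1 panel, h=1.6000): -0.11084
R_{1,0} (trapezoid, 2 panels, h=0.8000): 0.76938
R_{2,0} (trapezoid, 4 panels, h=0.4000): 0.96422
R_{1,1} = 0.76938 + (0.76938 − (-0.11084))/3 = 1.06279
R_{2,1} = 0.96422 + (0.96422 − 0.76938)/3 = 1.02917
R_{2,2} = 1.02917 + (1.02917 − 1.06279)/15 = 1.02693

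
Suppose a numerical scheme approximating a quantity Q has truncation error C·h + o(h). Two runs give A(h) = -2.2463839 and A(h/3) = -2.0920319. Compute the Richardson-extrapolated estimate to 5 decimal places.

-2.01486

The leading error scales as h; refining by a factor of 3 reduces it by 3^1 = 3.
Extrapolated value = (3·A(h/3) − A(h)) / (3 − 1)
= (3·(-2.0920319) − (-2.2463839)) / 2
= -4.0297118 / 2 = -2.0148559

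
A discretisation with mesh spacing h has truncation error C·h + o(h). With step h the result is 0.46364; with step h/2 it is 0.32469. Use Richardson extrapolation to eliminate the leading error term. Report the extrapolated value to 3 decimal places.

Extrapolated value = (2·A(h/2) − A(h)) / (2 − 1)
= (2·0.32469 − 0.46364) / 1
= 0.18574 / 1 = 0.18574

0.186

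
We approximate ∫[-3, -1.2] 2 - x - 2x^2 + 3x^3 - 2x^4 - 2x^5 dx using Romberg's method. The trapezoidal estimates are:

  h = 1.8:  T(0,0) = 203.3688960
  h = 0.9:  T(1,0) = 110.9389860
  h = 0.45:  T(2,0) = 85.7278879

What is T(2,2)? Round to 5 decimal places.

Richardson extrapolation on the trapezoidal column (denominator 4−1=3):
T(1,1) = 110.9389860 + (110.9389860 − 203.3688960)/3 = 80.1290160
T(2,1) = 85.7278879 + (85.7278879 − 110.9389860)/3 = 77.3241885
T(2,2) = 77.3241885 + (77.3241885 − 80.1290160)/15 = 77.1372000
(Column j=1 coincides with Simpson's rule on the same nodes.)

77.13720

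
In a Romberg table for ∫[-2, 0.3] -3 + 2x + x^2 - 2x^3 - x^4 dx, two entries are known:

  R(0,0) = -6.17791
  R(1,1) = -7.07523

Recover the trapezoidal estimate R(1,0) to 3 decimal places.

-6.851

From R(1,1) = (4·R(1,0) − R(0,0))/3, solve for R(1,0):
4·R(1,0) = 3·(-7.07523) + (-6.17791) = -27.40360
R(1,0) = -6.85090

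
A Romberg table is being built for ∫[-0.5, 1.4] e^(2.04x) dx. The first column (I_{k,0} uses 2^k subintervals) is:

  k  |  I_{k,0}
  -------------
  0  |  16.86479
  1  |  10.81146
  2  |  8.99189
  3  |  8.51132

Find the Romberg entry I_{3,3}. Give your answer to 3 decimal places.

8.349

I_{1,1} = 10.81146 + (10.81146 − 16.86479)/3 = 8.79368
I_{2,1} = (4·8.99189 − 10.81146) / 3 = 8.38537
I_{3,1} = 8.51132 + (8.51132 − 8.99189)/3 = 8.35113
I_{2,2} = 8.38537 + (8.38537 − 8.79368)/15 = 8.35815
I_{3,2} = 8.35113 + (8.35113 − 8.38537)/15 = 8.34885
I_{3,3} = 8.34885 + (8.34885 − 8.35815)/63 = 8.34870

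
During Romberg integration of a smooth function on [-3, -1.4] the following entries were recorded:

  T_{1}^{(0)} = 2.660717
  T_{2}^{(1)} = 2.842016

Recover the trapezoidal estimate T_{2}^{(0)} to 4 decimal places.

2.7967

From T_{2}^{(1)} = (4·T_{2}^{(0)} − T_{1}^{(0)})/3, solve for T_{2}^{(0)}:
4·T_{2}^{(0)} = 3·2.842016 + 2.660717 = 11.186765
T_{2}^{(0)} = 2.796691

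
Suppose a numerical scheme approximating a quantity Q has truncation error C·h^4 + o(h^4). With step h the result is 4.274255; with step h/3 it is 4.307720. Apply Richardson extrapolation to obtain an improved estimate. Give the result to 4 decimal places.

The leading error scales as h^4; refining by a factor of 3 reduces it by 3^4 = 81.
Extrapolated value = (81·A(h/3) − A(h)) / (81 − 1)
= (81·4.307720 − 4.274255) / 80
= 344.651065 / 80 = 4.308138

4.3081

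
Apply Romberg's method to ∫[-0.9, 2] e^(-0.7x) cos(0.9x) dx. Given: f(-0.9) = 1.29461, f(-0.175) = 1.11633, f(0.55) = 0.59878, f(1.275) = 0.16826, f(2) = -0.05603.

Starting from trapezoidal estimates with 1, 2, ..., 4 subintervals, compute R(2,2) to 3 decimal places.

1.835

R(0,0) (trapezoid, 1 panel, h=2.9000): 1.79594
R(1,0) (trapezoid, 2 panels, h=1.4500): 1.76620
R(2,0) (trapezoid, 4 panels, h=0.7250): 1.81443
R(1,1) = 1.76620 + (1.76620 − 1.79594)/3 = 1.75629
R(2,1) = 1.81443 + (1.81443 − 1.76620)/3 = 1.83051
R(2,2) = 1.83051 + (1.83051 − 1.75629)/15 = 1.83546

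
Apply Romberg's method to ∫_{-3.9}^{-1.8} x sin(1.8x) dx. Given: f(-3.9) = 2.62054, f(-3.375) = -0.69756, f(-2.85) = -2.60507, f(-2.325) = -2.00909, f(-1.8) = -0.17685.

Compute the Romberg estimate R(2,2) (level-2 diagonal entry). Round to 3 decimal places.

R(0,0) (trapezoid, 1 panel, h=2.1000): 2.56587
R(1,0) (trapezoid, 2 panels, h=1.0500): -1.45239
R(2,0) (trapezoid, 4 panels, h=0.5250): -2.14718
R(1,1) = -1.45239 + (-1.45239 − 2.56587)/3 = -2.79181
R(2,1) = -2.14718 + (-2.14718 − (-1.45239))/3 = -2.37878
R(2,2) = -2.37878 + (-2.37878 − (-2.79181))/15 = -2.35124

-2.351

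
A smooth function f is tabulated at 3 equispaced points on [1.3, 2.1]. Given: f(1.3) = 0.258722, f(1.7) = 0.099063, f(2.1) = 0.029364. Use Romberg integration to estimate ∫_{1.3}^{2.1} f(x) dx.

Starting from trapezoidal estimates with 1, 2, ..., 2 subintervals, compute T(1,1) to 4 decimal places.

0.0912

T(0,0) (trapezoid, 1 panel, h=0.8000): 0.115234
T(1,0) (trapezoid, 2 panels, h=0.4000): 0.097242
T(1,1) = 0.097242 + (0.097242 − 0.115234)/3 = 0.091245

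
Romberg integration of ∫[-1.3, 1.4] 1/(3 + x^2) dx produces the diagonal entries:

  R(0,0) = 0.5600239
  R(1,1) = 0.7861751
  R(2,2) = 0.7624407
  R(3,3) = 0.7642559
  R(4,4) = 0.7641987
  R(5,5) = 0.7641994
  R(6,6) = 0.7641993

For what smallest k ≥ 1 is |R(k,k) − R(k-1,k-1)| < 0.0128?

|R(1,1) − R(0,0)| = 0.2261512 ≥ 0.0128
|R(2,2) − R(1,1)| = 0.0237344 ≥ 0.0128
|R(3,3) − R(2,2)| = 0.0018152 < 0.0128

k = 3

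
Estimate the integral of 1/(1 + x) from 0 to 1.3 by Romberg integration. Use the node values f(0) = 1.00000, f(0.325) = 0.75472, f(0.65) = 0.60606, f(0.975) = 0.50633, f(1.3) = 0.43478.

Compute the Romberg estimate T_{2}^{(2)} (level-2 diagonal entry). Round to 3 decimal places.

0.833

T_{0}^{(0)} (trapezoid, 1 panel, h=1.3000): 0.93261
T_{1}^{(0)} (trapezoid, 2 panels, h=0.6500): 0.86024
T_{2}^{(0)} (trapezoid, 4 panels, h=0.3250): 0.83996
T_{1}^{(1)} = 0.86024 + (0.86024 − 0.93261)/3 = 0.83612
T_{2}^{(1)} = 0.83996 + (0.83996 − 0.86024)/3 = 0.83320
T_{2}^{(2)} = 0.83320 + (0.83320 − 0.83612)/15 = 0.83301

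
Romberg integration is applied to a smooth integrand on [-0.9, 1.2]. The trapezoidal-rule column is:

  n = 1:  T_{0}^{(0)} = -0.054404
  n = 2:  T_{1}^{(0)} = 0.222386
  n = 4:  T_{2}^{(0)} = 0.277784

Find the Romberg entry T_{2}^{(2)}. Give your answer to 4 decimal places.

Richardson extrapolation on the trapezoidal column (denominator 4−1=3):
T_{1}^{(1)} = 0.222386 + (0.222386 − (-0.054404))/3 = 0.314649
T_{2}^{(1)} = (4·0.277784 − 0.222386) / 3 = 0.296250
T_{2}^{(2)} = (16·0.296250 − 0.314649) / 15 = 0.295023

0.2950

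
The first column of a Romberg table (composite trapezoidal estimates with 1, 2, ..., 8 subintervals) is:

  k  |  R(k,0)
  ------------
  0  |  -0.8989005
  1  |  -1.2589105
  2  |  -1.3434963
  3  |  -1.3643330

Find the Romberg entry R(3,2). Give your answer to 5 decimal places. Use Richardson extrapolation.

Richardson extrapolation on the trapezoidal column (denominator 4−1=3):
R(2,1) = (4·(-1.3434963) − (-1.2589105)) / 3 = -1.3716916
R(3,1) = (4·(-1.3643330) − (-1.3434963)) / 3 = -1.3712786
R(3,2) = -1.3712786 + (-1.3712786 − (-1.3716916))/15 = -1.3712511

-1.37125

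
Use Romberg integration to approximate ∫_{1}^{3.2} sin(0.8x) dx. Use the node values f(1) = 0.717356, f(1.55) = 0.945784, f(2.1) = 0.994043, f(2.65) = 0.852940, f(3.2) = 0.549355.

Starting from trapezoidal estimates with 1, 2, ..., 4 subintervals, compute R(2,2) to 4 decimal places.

R(0,0) (trapezoid, 1 panel, h=2.2000): 1.393382
R(1,0) (trapezoid, 2 panels, h=1.1000): 1.790138
R(2,0) (trapezoid, 4 panels, h=0.5500): 1.884367
R(1,1) = 1.790138 + (1.790138 − 1.393382)/3 = 1.922390
R(2,1) = 1.884367 + (1.884367 − 1.790138)/3 = 1.915777
R(2,2) = 1.915777 + (1.915777 − 1.922390)/15 = 1.915336

1.9153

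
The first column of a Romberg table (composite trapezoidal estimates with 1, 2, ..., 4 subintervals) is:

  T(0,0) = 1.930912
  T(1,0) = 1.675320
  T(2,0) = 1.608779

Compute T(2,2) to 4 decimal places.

1.5864

Richardson extrapolation on the trapezoidal column (denominator 4−1=3):
T(1,1) = 1.675320 + (1.675320 − 1.930912)/3 = 1.590123
T(2,1) = 1.608779 + (1.608779 − 1.675320)/3 = 1.586599
T(2,2) = 1.586599 + (1.586599 − 1.590123)/15 = 1.586364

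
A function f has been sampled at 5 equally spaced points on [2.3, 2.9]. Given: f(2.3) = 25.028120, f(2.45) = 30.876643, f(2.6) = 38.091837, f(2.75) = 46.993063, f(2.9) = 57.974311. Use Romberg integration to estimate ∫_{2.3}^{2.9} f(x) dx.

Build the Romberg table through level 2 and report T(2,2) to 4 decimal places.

T(0,0) (trapezoid, 1 panel, h=0.6000): 24.900729
T(1,0) (trapezoid, 2 panels, h=0.3000): 23.877916
T(2,0) (trapezoid, 4 panels, h=0.1500): 23.619414
T(1,1) = 23.877916 + (23.877916 − 24.900729)/3 = 23.536978
T(2,1) = 23.619414 + (23.619414 − 23.877916)/3 = 23.533247
T(2,2) = 23.533247 + (23.533247 − 23.536978)/15 = 23.532998

23.5330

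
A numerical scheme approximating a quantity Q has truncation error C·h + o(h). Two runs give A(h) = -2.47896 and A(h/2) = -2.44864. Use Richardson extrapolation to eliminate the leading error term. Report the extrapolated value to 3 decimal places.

-2.418

The leading error scales as h; refining by a factor of 2 reduces it by 2^1 = 2.
Extrapolated value = (2·A(h/2) − A(h)) / (2 − 1)
= (2·(-2.44864) − (-2.47896)) / 1
= -2.41832 / 1 = -2.41832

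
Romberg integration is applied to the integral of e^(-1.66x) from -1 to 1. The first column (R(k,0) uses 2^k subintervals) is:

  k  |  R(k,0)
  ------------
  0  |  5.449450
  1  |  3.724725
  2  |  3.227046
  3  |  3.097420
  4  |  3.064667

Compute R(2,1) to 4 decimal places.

Richardson extrapolation on the trapezoidal column (denominator 4−1=3):
R(2,1) = (4·3.227046 − 3.724725) / 3 = 3.061153

3.0612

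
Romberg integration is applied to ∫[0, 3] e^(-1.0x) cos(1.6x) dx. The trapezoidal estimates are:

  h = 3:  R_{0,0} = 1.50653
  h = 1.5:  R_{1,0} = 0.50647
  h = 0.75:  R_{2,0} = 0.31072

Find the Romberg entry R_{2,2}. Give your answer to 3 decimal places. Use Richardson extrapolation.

0.250

Richardson extrapolation on the trapezoidal column (denominator 4−1=3):
R_{1,1} = 0.50647 + (0.50647 − 1.50653)/3 = 0.17312
R_{2,1} = 0.31072 + (0.31072 − 0.50647)/3 = 0.24547
R_{2,2} = 0.24547 + (0.24547 − 0.17312)/15 = 0.25029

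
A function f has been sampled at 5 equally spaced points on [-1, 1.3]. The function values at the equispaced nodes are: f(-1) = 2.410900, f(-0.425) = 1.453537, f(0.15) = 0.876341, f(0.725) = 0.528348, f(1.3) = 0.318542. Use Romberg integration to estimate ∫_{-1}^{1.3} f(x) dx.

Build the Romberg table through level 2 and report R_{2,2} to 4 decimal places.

2.3778

R_{0,0} (trapezoid, 1 panel, h=2.3000): 3.138858
R_{1,0} (trapezoid, 2 panels, h=1.1500): 2.577221
R_{2,0} (trapezoid, 4 panels, h=0.5750): 2.428195
R_{1,1} = 2.577221 + (2.577221 − 3.138858)/3 = 2.390009
R_{2,1} = 2.428195 + (2.428195 − 2.577221)/3 = 2.378520
R_{2,2} = 2.378520 + (2.378520 − 2.390009)/15 = 2.377754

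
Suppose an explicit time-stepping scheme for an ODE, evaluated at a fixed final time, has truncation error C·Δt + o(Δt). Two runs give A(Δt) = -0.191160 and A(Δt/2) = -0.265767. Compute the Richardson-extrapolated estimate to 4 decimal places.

-0.3404

Extrapolated value = (2·A(Δt/2) − A(Δt)) / (2 − 1)
= (2·(-0.265767) − (-0.191160)) / 1
= -0.340374 / 1 = -0.340374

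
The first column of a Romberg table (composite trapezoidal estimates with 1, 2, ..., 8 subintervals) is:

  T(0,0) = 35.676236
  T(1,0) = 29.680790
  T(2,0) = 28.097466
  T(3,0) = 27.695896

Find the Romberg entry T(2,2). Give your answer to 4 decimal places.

27.5622

T(1,1) = 29.680790 + (29.680790 − 35.676236)/3 = 27.682308
T(2,1) = 28.097466 + (28.097466 − 29.680790)/3 = 27.569691
T(2,2) = (16·27.569691 − 27.682308) / 15 = 27.562183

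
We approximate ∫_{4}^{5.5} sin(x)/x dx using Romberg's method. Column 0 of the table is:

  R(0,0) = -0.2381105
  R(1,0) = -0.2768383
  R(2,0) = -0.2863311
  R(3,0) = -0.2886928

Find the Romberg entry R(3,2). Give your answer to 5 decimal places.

-0.28948

Richardson extrapolation on the trapezoidal column (denominator 4−1=3):
R(2,1) = (4·(-0.2863311) − (-0.2768383)) / 3 = -0.2894954
R(3,1) = -0.2886928 + (-0.2886928 − (-0.2863311))/3 = -0.2894800
R(3,2) = -0.2894800 + (-0.2894800 − (-0.2894954))/15 = -0.2894790
(Column j=1 coincides with Simpson's rule on the same nodes.)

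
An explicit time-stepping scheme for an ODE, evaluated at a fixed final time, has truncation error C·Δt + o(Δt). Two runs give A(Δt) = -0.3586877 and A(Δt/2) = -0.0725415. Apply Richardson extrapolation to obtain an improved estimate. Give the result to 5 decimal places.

The leading error scales as Δt; refining by a factor of 2 reduces it by 2^1 = 2.
Extrapolated value = (2·A(Δt/2) − A(Δt)) / (2 − 1)
= (2·(-0.0725415) − (-0.3586877)) / 1
= 0.2136047 / 1 = 0.2136047

0.21360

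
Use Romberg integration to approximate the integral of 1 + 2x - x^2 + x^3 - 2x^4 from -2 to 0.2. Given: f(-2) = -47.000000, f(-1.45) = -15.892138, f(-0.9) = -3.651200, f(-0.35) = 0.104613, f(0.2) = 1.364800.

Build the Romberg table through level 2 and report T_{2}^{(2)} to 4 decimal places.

T_{0}^{(0)} (trapezoid, 1 panel, h=2.2000): -50.198720
T_{1}^{(0)} (trapezoid, 2 panels, h=1.1000): -29.115680
T_{2}^{(0)} (trapezoid, 4 panels, h=0.5500): -23.240979
T_{1}^{(1)} = -29.115680 + (-29.115680 − (-50.198720))/3 = -22.088000
T_{2}^{(1)} = -23.240979 + (-23.240979 − (-29.115680))/3 = -21.282745
T_{2}^{(2)} = -21.282745 + (-21.282745 − (-22.088000))/15 = -21.229061

-21.2291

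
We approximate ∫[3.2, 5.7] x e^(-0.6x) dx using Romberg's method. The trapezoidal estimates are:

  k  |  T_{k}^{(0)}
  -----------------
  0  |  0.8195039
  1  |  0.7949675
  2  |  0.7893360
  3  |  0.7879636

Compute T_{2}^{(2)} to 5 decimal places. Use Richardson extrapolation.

T_{1}^{(1)} = 0.7949675 + (0.7949675 − 0.8195039)/3 = 0.7867887
T_{2}^{(1)} = (4·0.7893360 − 0.7949675) / 3 = 0.7874588
T_{2}^{(2)} = (16·0.7874588 − 0.7867887) / 15 = 0.7875035
(Column j=1 coincides with Simpson's rule on the same nodes.)

0.78750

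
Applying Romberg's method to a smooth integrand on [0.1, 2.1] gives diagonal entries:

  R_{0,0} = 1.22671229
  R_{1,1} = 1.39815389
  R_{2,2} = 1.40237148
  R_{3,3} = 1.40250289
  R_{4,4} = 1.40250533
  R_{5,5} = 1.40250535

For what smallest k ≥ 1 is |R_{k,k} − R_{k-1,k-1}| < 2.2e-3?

k = 3

|R_{1,1} − R_{0,0}| = 0.17144160 ≥ 2.2e-3
|R_{2,2} − R_{1,1}| = 0.00421759 ≥ 2.2e-3
|R_{3,3} − R_{2,2}| = 0.00013141 < 2.2e-3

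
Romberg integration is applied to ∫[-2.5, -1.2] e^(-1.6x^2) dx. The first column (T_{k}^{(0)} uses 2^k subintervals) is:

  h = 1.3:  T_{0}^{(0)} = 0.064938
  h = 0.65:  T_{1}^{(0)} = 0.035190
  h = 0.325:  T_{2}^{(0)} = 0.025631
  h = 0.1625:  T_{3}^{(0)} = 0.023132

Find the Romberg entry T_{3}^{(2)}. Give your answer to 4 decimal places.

0.0223

T_{2}^{(1)} = 0.025631 + (0.025631 − 0.035190)/3 = 0.022445
T_{3}^{(1)} = (4·0.023132 − 0.025631) / 3 = 0.022299
T_{3}^{(2)} = 0.022299 + (0.022299 − 0.022445)/15 = 0.022289
(Column j=1 coincides with Simpson's rule on the same nodes.)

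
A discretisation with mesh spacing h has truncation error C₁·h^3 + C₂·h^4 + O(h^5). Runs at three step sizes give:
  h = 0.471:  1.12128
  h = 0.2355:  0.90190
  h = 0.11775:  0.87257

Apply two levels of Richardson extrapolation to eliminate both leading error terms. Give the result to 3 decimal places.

First eliminate the h^3 term (factor 2^3 = 8):
  B₁ = (8·0.90190 − 1.12128)/7 = 0.87056
  B₂ = (8·0.87257 − 0.90190)/7 = 0.86838
Then eliminate the h^4 term (factor 2^4 = 16):
  (16·0.86838 − 0.87056)/15 = 0.86823

0.868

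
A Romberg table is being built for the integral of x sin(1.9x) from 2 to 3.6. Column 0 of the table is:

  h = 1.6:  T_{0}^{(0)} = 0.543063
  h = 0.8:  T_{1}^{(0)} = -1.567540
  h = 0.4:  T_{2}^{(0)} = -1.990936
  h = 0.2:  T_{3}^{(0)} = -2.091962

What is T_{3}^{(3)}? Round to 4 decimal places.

T_{1}^{(1)} = (4·(-1.567540) − 0.543063) / 3 = -2.271074
T_{2}^{(1)} = (4·(-1.990936) − (-1.567540)) / 3 = -2.132068
T_{3}^{(1)} = -2.091962 + (-2.091962 − (-1.990936))/3 = -2.125637
T_{2}^{(2)} = (16·(-2.132068) − (-2.271074)) / 15 = -2.122801
T_{3}^{(2)} = (16·(-2.125637) − (-2.132068)) / 15 = -2.125208
T_{3}^{(3)} = -2.125208 + (-2.125208 − (-2.122801))/63 = -2.125246

-2.1252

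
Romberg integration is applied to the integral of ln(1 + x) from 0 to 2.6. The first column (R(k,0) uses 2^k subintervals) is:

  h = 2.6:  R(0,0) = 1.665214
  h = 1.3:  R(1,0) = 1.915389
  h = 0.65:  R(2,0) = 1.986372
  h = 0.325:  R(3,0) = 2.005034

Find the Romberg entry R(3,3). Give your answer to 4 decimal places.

2.0113

R(1,1) = 1.915389 + (1.915389 − 1.665214)/3 = 1.998781
R(2,1) = 1.986372 + (1.986372 − 1.915389)/3 = 2.010033
R(3,1) = (4·2.005034 − 1.986372) / 3 = 2.011255
R(2,2) = 2.010033 + (2.010033 − 1.998781)/15 = 2.010783
R(3,2) = (16·2.011255 − 2.010033) / 15 = 2.011336
R(3,3) = 2.011336 + (2.011336 − 2.010783)/63 = 2.011345
(Column j=1 coincides with Simpson's rule on the same nodes.)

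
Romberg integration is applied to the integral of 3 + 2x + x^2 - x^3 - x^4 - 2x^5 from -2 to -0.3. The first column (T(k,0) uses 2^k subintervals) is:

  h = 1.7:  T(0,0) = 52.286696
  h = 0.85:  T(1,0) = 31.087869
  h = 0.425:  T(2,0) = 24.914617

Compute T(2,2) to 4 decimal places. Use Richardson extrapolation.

T(1,1) = (4·31.087869 − 52.286696) / 3 = 24.021593
T(2,1) = (4·24.914617 − 31.087869) / 3 = 22.856866
T(2,2) = (16·22.856866 − 24.021593) / 15 = 22.779218

22.7792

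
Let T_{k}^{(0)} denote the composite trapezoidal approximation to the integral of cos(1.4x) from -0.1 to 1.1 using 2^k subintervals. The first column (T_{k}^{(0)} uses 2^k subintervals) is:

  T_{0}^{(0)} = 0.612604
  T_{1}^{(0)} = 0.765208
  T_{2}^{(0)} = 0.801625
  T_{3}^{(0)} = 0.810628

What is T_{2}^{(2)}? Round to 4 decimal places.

0.8136

T_{1}^{(1)} = 0.765208 + (0.765208 − 0.612604)/3 = 0.816076
T_{2}^{(1)} = (4·0.801625 − 0.765208) / 3 = 0.813764
T_{2}^{(2)} = 0.813764 + (0.813764 − 0.816076)/15 = 0.813610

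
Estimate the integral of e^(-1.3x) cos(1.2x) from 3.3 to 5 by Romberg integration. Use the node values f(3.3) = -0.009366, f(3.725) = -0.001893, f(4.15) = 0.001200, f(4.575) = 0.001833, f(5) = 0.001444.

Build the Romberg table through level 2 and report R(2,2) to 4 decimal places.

R(0,0) (trapezoid, 1 panel, h=1.7000): -0.006734
R(1,0) (trapezoid, 2 panels, h=0.8500): -0.002347
R(2,0) (trapezoid, 4 panels, h=0.4250): -0.001199
R(1,1) = -0.002347 + (-0.002347 − (-0.006734))/3 = -0.000885
R(2,1) = -0.001199 + (-0.001199 − (-0.002347))/3 = -0.000816
R(2,2) = -0.000816 + (-0.000816 − (-0.000885))/15 = -0.000811

-0.0008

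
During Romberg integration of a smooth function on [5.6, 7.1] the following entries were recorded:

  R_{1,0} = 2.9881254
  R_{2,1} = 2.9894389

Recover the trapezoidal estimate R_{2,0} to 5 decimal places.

2.98911

From R_{2,1} = (4·R_{2,0} − R_{1,0})/3, solve for R_{2,0}:
4·R_{2,0} = 3·2.9894389 + 2.9881254 = 11.9564421
R_{2,0} = 2.9891105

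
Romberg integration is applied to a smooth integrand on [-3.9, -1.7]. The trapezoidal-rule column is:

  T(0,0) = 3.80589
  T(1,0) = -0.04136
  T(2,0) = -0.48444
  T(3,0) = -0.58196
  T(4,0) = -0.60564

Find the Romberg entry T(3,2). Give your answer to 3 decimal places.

-0.613

T(2,1) = -0.48444 + (-0.48444 − (-0.04136))/3 = -0.63213
T(3,1) = (4·(-0.58196) − (-0.48444)) / 3 = -0.61447
T(3,2) = -0.61447 + (-0.61447 − (-0.63213))/15 = -0.61329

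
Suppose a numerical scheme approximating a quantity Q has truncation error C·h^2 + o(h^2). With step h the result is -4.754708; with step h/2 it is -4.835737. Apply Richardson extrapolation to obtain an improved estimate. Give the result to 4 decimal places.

Extrapolated value = (4·A(h/2) − A(h)) / (4 − 1)
= (4·(-4.835737) − (-4.754708)) / 3
= -14.588240 / 3 = -4.862747

-4.8627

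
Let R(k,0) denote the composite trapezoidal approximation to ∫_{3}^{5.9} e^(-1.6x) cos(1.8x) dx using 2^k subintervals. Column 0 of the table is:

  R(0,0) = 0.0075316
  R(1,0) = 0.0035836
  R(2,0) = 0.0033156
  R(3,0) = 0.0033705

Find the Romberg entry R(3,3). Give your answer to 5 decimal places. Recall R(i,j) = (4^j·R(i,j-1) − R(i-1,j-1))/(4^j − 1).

Richardson extrapolation on the trapezoidal column (denominator 4−1=3):
R(1,1) = (4·0.0035836 − 0.0075316) / 3 = 0.0022676
R(2,1) = (4·0.0033156 − 0.0035836) / 3 = 0.0032263
R(3,1) = 0.0033705 + (0.0033705 − 0.0033156)/3 = 0.0033888
R(2,2) = (16·0.0032263 − 0.0022676) / 15 = 0.0032902
R(3,2) = 0.0033888 + (0.0033888 − 0.0032263)/15 = 0.0033996
R(3,3) = (64·0.0033996 − 0.0032902) / 63 = 0.0034013

0.00340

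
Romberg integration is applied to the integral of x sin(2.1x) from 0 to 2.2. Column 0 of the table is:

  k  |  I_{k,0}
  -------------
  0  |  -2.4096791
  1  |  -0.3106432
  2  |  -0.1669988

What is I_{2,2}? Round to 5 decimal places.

-0.15299

Richardson extrapolation on the trapezoidal column (denominator 4−1=3):
I_{1,1} = -0.3106432 + (-0.3106432 − (-2.4096791))/3 = 0.3890354
I_{2,1} = (4·(-0.1669988) − (-0.3106432)) / 3 = -0.1191173
I_{2,2} = (16·(-0.1191173) − 0.3890354) / 15 = -0.1529941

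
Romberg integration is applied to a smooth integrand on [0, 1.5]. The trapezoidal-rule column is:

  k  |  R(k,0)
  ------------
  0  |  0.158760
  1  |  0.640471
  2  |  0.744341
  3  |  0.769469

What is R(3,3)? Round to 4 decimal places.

Richardson extrapolation on the trapezoidal column (denominator 4−1=3):
R(1,1) = (4·0.640471 − 0.158760) / 3 = 0.801041
R(2,1) = (4·0.744341 − 0.640471) / 3 = 0.778964
R(3,1) = 0.769469 + (0.769469 − 0.744341)/3 = 0.777845
R(2,2) = (16·0.778964 − 0.801041) / 15 = 0.777492
R(3,2) = (16·0.777845 − 0.778964) / 15 = 0.777770
R(3,3) = (64·0.777770 − 0.777492) / 63 = 0.777774
(Column j=1 coincides with Simpson's rule on the same nodes.)

0.7778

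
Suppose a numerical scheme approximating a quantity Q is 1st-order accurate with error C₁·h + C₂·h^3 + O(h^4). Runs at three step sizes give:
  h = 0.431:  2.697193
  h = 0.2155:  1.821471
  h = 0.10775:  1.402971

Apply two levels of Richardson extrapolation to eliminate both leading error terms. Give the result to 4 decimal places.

First eliminate the h term (factor 2^1 = 2):
  B₁ = (2·1.821471 − 2.697193)/1 = 0.945749
  B₂ = (2·1.402971 − 1.821471)/1 = 0.984471
Then eliminate the h^3 term (factor 2^3 = 8):
  (8·0.984471 − 0.945749)/7 = 0.990003

0.9900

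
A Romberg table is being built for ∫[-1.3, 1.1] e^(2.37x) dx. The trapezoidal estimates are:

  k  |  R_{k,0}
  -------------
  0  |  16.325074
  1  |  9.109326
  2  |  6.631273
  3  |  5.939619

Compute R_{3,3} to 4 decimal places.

5.7020

Richardson extrapolation on the trapezoidal column (denominator 4−1=3):
R_{1,1} = 9.109326 + (9.109326 − 16.325074)/3 = 6.704077
R_{2,1} = (4·6.631273 − 9.109326) / 3 = 5.805255
R_{3,1} = 5.939619 + (5.939619 − 6.631273)/3 = 5.709068
R_{2,2} = 5.805255 + (5.805255 − 6.704077)/15 = 5.745334
R_{3,2} = 5.709068 + (5.709068 − 5.805255)/15 = 5.702656
R_{3,3} = (64·5.702656 − 5.745334) / 63 = 5.701979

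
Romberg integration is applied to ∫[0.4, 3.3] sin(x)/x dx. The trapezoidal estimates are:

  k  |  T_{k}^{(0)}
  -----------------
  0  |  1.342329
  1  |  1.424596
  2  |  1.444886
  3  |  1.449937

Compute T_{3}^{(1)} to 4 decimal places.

T_{3}^{(1)} = 1.449937 + (1.449937 − 1.444886)/3 = 1.451621
(Column j=1 coincides with Simpson's rule on the same nodes.)

1.4516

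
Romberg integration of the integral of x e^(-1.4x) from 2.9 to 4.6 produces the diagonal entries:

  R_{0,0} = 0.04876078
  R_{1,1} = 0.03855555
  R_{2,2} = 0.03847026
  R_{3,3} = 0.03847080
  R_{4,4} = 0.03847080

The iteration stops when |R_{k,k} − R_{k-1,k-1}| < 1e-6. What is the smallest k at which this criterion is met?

k = 3

|R_{1,1} − R_{0,0}| = 0.01020523 ≥ 1e-6
|R_{2,2} − R_{1,1}| = 0.00008529 ≥ 1e-6
|R_{3,3} − R_{2,2}| = 0.00000054 < 1e-6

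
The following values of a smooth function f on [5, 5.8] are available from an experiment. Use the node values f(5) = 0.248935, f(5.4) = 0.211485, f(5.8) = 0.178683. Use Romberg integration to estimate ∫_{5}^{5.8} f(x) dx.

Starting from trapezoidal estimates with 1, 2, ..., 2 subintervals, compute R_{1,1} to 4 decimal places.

R_{0,0} (trapezoid, 1 panel, h=0.8000): 0.171047
R_{1,0} (trapezoid, 2 panels, h=0.4000): 0.170118
R_{1,1} = 0.170118 + (0.170118 − 0.171047)/3 = 0.169808

0.1698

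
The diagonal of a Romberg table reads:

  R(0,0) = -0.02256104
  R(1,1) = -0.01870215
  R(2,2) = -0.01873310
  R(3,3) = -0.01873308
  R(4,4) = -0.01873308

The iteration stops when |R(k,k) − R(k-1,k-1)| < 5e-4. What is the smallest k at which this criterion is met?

k = 2

|R(1,1) − R(0,0)| = 0.00385889 ≥ 5e-4
|R(2,2) − R(1,1)| = 0.00003095 < 5e-4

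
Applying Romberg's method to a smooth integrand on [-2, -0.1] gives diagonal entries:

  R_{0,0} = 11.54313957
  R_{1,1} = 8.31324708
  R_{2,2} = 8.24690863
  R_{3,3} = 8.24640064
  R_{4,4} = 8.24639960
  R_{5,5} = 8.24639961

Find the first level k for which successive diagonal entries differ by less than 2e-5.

k = 4

|R_{1,1} − R_{0,0}| = 3.22989249 ≥ 2e-5
|R_{2,2} − R_{1,1}| = 0.06633845 ≥ 2e-5
|R_{3,3} − R_{2,2}| = 0.00050799 ≥ 2e-5
|R_{4,4} − R_{3,3}| = 0.00000104 < 2e-5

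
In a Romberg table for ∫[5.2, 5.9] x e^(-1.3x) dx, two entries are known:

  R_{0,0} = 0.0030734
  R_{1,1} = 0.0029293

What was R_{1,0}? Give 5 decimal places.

0.00297

From R_{1,1} = (4·R_{1,0} − R_{0,0})/3, solve for R_{1,0}:
4·R_{1,0} = 3·0.0029293 + 0.0030734 = 0.0118613
R_{1,0} = 0.0029653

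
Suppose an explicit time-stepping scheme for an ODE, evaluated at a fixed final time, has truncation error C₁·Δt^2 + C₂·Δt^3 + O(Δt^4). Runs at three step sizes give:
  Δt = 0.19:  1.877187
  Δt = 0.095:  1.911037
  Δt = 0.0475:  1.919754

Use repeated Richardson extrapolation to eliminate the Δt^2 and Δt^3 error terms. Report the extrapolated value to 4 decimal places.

First eliminate the Δt^2 term (factor 2^2 = 4):
  B₁ = (4·1.911037 − 1.877187)/3 = 1.922320
  B₂ = (4·1.919754 − 1.911037)/3 = 1.922660
Then eliminate the Δt^3 term (factor 2^3 = 8):
  (8·1.922660 − 1.922320)/7 = 1.922709

1.9227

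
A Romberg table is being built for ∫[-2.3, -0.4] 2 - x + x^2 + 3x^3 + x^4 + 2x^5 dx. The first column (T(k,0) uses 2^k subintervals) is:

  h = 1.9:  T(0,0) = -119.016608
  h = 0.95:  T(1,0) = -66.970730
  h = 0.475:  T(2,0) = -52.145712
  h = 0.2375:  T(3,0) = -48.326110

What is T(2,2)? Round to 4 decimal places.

T(1,1) = -66.970730 + (-66.970730 − (-119.016608))/3 = -49.622104
T(2,1) = -52.145712 + (-52.145712 − (-66.970730))/3 = -47.204039
T(2,2) = -47.204039 + (-47.204039 − (-49.622104))/15 = -47.042835
(Column j=1 coincides with Simpson's rule on the same nodes.)

-47.0428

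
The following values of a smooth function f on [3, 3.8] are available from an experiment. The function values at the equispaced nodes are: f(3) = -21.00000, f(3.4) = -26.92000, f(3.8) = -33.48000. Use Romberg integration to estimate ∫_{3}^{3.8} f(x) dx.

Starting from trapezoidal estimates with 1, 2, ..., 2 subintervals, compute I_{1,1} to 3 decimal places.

I_{0,0} (trapezoid, 1 panel, h=0.8000): -21.79200
I_{1,0} (trapezoid, 2 panels, h=0.4000): -21.66400
I_{1,1} = -21.66400 + (-21.66400 − (-21.79200))/3 = -21.62133

-21.621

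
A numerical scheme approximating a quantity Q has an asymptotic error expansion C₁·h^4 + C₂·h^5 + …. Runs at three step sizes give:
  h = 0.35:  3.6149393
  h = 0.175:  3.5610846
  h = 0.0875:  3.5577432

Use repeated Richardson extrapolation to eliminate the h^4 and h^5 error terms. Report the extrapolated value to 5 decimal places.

3.55752

First eliminate the h^4 term (factor 2^4 = 16):
  B₁ = (16·3.5610846 − 3.6149393)/15 = 3.5574943
  B₂ = (16·3.5577432 − 3.5610846)/15 = 3.5575204
Then eliminate the h^5 term (factor 2^5 = 32):
  (32·3.5575204 − 3.5574943)/31 = 3.5575212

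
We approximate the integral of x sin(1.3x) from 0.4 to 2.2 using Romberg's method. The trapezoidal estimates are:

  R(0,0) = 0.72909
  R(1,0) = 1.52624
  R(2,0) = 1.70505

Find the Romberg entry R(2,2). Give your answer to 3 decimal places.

1.763

Richardson extrapolation on the trapezoidal column (denominator 4−1=3):
R(1,1) = (4·1.52624 − 0.72909) / 3 = 1.79196
R(2,1) = (4·1.70505 − 1.52624) / 3 = 1.76465
R(2,2) = 1.76465 + (1.76465 − 1.79196)/15 = 1.76283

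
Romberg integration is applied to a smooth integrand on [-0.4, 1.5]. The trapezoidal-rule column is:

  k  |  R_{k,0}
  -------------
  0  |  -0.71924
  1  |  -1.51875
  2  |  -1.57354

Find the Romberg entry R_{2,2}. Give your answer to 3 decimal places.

-1.579

Richardson extrapolation on the trapezoidal column (denominator 4−1=3):
R_{1,1} = (4·(-1.51875) − (-0.71924)) / 3 = -1.78525
R_{2,1} = (4·(-1.57354) − (-1.51875)) / 3 = -1.59180
R_{2,2} = -1.59180 + (-1.59180 − (-1.78525))/15 = -1.57890
(Column j=1 coincides with Simpson's rule on the same nodes.)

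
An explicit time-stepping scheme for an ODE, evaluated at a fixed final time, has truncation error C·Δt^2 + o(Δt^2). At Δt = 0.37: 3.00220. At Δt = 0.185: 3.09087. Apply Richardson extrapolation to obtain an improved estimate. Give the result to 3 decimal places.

The leading error scales as Δt^2; refining by a factor of 2 reduces it by 2^2 = 4.
Extrapolated value = (4·A(Δt/2) − A(Δt)) / (4 − 1)
= (4·3.09087 − 3.00220) / 3
= 9.36128 / 3 = 3.12043

3.120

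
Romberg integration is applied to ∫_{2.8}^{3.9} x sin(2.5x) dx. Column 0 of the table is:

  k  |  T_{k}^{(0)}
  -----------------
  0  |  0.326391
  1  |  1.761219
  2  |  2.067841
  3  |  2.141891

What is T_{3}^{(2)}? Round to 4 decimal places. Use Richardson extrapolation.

Richardson extrapolation on the trapezoidal column (denominator 4−1=3):
T_{2}^{(1)} = (4·2.067841 − 1.761219) / 3 = 2.170048
T_{3}^{(1)} = (4·2.141891 − 2.067841) / 3 = 2.166574
T_{3}^{(2)} = 2.166574 + (2.166574 − 2.170048)/15 = 2.166342
(Column j=1 coincides with Simpson's rule on the same nodes.)

2.1663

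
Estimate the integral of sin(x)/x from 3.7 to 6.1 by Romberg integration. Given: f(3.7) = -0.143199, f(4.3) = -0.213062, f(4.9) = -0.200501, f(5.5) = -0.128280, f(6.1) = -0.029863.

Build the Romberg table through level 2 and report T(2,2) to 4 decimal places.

-0.3877

T(0,0) (trapezoid, 1 panel, h=2.4000): -0.207674
T(1,0) (trapezoid, 2 panels, h=1.2000): -0.344438
T(2,0) (trapezoid, 4 panels, h=0.6000): -0.377024
T(1,1) = -0.344438 + (-0.344438 − (-0.207674))/3 = -0.390026
T(2,1) = -0.377024 + (-0.377024 − (-0.344438))/3 = -0.387886
T(2,2) = -0.387886 + (-0.387886 − (-0.390026))/15 = -0.387743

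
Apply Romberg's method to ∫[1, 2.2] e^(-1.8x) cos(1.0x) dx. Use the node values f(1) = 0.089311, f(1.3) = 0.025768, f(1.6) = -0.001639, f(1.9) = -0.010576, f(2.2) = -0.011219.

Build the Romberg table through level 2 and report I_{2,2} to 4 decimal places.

0.0135

I_{0,0} (trapezoid, 1 panel, h=1.2000): 0.046855
I_{1,0} (trapezoid, 2 panels, h=0.6000): 0.022444
I_{2,0} (trapezoid, 4 panels, h=0.3000): 0.015780
I_{1,1} = 0.022444 + (0.022444 − 0.046855)/3 = 0.014307
I_{2,1} = 0.015780 + (0.015780 − 0.022444)/3 = 0.013559
I_{2,2} = 0.013559 + (0.013559 − 0.014307)/15 = 0.013509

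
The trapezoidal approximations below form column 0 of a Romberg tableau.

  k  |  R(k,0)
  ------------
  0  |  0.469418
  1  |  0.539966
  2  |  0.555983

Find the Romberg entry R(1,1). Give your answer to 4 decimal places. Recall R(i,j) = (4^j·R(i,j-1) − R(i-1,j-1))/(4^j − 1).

0.5635

R(1,1) = 0.539966 + (0.539966 − 0.469418)/3 = 0.563482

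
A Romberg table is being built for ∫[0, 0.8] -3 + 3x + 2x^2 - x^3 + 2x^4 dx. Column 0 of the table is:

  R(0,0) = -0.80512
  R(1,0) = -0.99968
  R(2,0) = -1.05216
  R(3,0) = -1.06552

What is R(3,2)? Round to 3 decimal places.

-1.070

Richardson extrapolation on the trapezoidal column (denominator 4−1=3):
R(2,1) = (4·(-1.05216) − (-0.99968)) / 3 = -1.06965
R(3,1) = (4·(-1.06552) − (-1.05216)) / 3 = -1.06997
R(3,2) = (16·(-1.06997) − (-1.06965)) / 15 = -1.06999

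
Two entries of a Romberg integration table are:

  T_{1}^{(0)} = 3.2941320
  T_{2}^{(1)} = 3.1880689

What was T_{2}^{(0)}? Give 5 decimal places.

3.21458

From T_{2}^{(1)} = (4·T_{2}^{(0)} − T_{1}^{(0)})/3, solve for T_{2}^{(0)}:
4·T_{2}^{(0)} = 3·3.1880689 + 3.2941320 = 12.8583387
T_{2}^{(0)} = 3.2145847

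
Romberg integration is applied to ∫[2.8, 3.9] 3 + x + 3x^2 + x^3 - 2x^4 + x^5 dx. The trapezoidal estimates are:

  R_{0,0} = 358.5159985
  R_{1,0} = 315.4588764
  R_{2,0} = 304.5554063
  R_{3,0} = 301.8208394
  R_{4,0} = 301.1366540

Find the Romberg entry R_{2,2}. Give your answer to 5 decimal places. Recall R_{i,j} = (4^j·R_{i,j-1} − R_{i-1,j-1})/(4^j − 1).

300.90854

Richardson extrapolation on the trapezoidal column (denominator 4−1=3):
R_{1,1} = (4·315.4588764 − 358.5159985) / 3 = 301.1065024
R_{2,1} = (4·304.5554063 − 315.4588764) / 3 = 300.9209163
R_{2,2} = 300.9209163 + (300.9209163 − 301.1065024)/15 = 300.9085439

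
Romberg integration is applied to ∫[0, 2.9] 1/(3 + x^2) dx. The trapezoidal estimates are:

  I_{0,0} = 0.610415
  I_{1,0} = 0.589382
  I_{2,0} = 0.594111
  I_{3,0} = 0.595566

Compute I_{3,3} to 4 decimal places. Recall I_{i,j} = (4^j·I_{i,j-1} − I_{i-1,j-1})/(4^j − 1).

Richardson extrapolation on the trapezoidal column (denominator 4−1=3):
I_{1,1} = (4·0.589382 − 0.610415) / 3 = 0.582371
I_{2,1} = 0.594111 + (0.594111 − 0.589382)/3 = 0.595687
I_{3,1} = (4·0.595566 − 0.594111) / 3 = 0.596051
I_{2,2} = 0.595687 + (0.595687 − 0.582371)/15 = 0.596575
I_{3,2} = (16·0.596051 − 0.595687) / 15 = 0.596075
I_{3,3} = 0.596075 + (0.596075 − 0.596575)/63 = 0.596067

0.5961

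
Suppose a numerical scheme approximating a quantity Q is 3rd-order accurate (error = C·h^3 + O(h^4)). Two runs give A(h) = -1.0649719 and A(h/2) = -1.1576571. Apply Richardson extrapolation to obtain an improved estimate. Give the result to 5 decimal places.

Extrapolated value = (8·A(h/2) − A(h)) / (8 − 1)
= (8·(-1.1576571) − (-1.0649719)) / 7
= -8.1962849 / 7 = -1.1708978

-1.17090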